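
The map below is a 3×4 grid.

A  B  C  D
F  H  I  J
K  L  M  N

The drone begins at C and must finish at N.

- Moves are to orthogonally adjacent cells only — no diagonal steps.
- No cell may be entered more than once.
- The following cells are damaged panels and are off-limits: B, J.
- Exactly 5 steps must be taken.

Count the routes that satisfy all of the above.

1

Need simple routes of exactly 5 moves from C to N (Manhattan distance 3, so 1 moves are spent on a detour and 1 undoing it).
Enumerating: C I H L M N.
That gives 1 route.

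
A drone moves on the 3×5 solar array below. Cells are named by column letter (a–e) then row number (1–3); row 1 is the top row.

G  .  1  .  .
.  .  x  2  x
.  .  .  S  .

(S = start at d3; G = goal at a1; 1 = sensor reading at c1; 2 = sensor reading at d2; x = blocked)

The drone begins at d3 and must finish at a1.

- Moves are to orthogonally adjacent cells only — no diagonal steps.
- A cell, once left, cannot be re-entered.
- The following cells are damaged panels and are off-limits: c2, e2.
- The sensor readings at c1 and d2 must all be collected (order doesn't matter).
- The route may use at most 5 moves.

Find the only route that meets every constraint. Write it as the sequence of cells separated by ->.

The budget equals the shortest possible length, so every move has to be on a shortest route through the required cells.
Route from d3: 2× up (reaching d1), 3× left (reaching a1) — 5 moves in all.
Check: all required cells visited; 5 ≤ 5 moves.

d3 -> d2 -> d1 -> c1 -> b1 -> a1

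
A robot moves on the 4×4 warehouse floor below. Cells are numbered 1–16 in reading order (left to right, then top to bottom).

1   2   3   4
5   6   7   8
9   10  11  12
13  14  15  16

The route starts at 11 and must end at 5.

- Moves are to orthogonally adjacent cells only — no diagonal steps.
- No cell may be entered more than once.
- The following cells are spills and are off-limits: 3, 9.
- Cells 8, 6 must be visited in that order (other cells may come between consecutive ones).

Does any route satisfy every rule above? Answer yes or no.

One route that works: 11 → 12 → 8 → 7 → 6 → 5.

yes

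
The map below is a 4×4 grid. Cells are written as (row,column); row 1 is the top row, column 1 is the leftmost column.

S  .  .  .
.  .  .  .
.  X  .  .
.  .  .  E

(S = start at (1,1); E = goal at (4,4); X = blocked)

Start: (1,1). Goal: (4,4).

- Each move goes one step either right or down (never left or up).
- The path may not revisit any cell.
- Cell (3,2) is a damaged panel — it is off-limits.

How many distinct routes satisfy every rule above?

A right/down-only route from (1,1) to (4,4) makes exactly 3 down-moves and 3 right-moves in some order.
With no other constraints that would be C(6,3) = 20 routes.
Subtract routes through each blocked cell (inclusion–exclusion for overlaps): − through (3,2): 9 → 11.
That gives 11 routes.

11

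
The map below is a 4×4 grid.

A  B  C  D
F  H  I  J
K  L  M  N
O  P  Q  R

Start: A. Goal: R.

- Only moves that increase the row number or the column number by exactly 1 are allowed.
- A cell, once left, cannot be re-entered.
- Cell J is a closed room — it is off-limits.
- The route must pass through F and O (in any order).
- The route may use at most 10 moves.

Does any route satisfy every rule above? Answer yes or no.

One route that works: A → F → K → O → P → Q → R.

yes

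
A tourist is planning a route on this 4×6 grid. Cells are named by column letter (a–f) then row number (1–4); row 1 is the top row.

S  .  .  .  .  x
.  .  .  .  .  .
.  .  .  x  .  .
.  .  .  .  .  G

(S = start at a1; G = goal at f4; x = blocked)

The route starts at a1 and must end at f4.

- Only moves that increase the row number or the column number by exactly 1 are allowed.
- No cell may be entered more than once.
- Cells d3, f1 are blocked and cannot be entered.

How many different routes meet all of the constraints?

A right/down-only route from a1 to f4 makes exactly 3 down-moves and 5 right-moves in some order.
With no other constraints that would be C(8,3) = 56 routes.
Subtract routes through each blocked cell (inclusion–exclusion for overlaps): − through f1: 1 − through d3: 30 → 25.
That gives 25 routes.

25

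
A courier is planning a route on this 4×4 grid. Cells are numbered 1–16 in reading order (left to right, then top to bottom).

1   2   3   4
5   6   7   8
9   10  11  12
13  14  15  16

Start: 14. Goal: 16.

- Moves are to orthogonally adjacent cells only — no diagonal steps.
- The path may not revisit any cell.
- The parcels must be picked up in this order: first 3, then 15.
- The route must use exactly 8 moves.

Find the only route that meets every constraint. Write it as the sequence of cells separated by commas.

14, 10, 6, 2, 3, 7, 11, 15, 16

The waypoints must appear in the order 3, 15, with no cell reused.
Route from 14: 3× up (reaching 2), right to 3, 3× down (reaching 15), right to 16 — 8 moves in all.
Check: order respected (3 at step 4, 15 at step 7); 8 moves as required.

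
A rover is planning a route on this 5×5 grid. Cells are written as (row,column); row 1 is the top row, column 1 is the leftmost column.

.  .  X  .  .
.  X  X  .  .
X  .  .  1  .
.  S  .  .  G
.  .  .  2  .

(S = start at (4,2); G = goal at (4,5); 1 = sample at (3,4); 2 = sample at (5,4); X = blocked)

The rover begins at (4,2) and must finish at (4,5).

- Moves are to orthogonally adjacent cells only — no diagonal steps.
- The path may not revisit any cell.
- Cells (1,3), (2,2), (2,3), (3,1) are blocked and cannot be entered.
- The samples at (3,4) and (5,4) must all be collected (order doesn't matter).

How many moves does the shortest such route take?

7

Any route passes through (3,4) and (5,4) in some order between (4,2) and (4,5). Summing Manhattan distances along each leg and taking the cheapest ordering ((4,2) → (3,4) → (5,4) → (4,5)) gives a lower bound of 3 + 2 + 2 = 7 moves.
A route of 7 moves achieves this: (4,2) → (3,2) → (3,3) → (3,4) → (4,4) → (5,4) → (5,5) → (4,5).
Since 7 matches the lower bound, it is optimal.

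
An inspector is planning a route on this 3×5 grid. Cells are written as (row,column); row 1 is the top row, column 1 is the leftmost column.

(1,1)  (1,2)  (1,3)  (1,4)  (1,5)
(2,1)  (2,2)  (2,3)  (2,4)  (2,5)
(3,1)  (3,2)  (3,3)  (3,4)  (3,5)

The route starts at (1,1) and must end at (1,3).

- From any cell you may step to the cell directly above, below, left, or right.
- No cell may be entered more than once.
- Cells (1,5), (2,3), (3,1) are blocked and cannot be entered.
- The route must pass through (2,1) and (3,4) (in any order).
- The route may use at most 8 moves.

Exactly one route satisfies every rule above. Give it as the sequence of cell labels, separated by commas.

Any route must reach (2,1) and (3,4) and still end at (1,3) within 8 moves, so the order of the required stops is forced.
Route from (1,1): down to (2,1), right to (2,2), down to (3,2), 2× right (reaching (3,4)), 2× up (reaching (1,4)), left to (1,3) — 8 moves in all.
Check: all required cells visited; 8 ≤ 8 moves.

(1,1), (2,1), (2,2), (3,2), (3,3), (3,4), (2,4), (1,4), (1,3)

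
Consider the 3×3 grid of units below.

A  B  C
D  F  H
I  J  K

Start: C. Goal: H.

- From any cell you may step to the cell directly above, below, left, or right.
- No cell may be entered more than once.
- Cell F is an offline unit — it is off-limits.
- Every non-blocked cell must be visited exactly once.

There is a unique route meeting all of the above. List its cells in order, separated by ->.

C -> B -> A -> D -> I -> J -> K -> H

Need to visit all 8 open cells exactly once, starting at C and ending at H.
Cell K has only two open neighbours (H and J), so the path must pass straight through it: one of those is the cell it's entered from and the other is where it exits.
Route from C: left 2 to A, down 2 to I, right 2 to K, up 1 to H — 7 moves in all.
Check: all 8 open cells covered.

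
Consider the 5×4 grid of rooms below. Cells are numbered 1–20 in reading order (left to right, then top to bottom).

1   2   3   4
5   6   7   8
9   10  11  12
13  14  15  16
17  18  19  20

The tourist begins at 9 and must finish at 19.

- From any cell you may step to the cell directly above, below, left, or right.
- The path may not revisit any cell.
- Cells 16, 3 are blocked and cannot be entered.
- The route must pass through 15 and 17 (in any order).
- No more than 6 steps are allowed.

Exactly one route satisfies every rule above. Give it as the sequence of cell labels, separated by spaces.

9 13 17 18 14 15 19

Any route must reach 15 and 17 and still end at 19 within 6 moves, so the order of the required stops is forced.
Route from 9: down 2 to 17, right 1 to 18, up 1 to 14, right 1 to 15, down 1 to 19 — 6 moves in all.
Check: all required cells visited; 6 ≤ 6 moves.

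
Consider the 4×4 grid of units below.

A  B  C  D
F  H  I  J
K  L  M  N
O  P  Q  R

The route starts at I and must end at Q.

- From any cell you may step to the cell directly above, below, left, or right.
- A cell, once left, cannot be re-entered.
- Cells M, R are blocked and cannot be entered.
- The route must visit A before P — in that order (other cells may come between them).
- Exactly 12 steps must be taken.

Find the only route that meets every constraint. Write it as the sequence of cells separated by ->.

I -> J -> D -> C -> B -> A -> F -> H -> L -> K -> O -> P -> Q

The waypoints must appear in the order A, P, with no cell reused.
Route from I: right 1 to J, up 1 to D, left 3 to A, down 1 to F, right 1 to H, down 1 to L, left 1 to K, down 1 to O, right 2 to Q — 12 moves in all.
Check: order respected (A at step 5, P at step 11); 12 moves as required.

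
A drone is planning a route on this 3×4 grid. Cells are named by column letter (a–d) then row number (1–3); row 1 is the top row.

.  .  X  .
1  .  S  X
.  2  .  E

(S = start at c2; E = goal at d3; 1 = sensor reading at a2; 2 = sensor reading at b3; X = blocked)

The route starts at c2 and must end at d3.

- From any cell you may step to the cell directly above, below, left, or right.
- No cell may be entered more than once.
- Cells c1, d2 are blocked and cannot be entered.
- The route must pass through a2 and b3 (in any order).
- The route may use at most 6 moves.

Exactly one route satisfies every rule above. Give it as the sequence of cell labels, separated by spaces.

Any route must reach a2 and b3 and still end at d3 within 6 moves, so the order of the required stops is forced.
Route from c2: 2× left (reaching a2), down to a3, 3× right (reaching d3) — 6 moves in all.
Check: all required cells visited; 6 ≤ 6 moves.

c2 b2 a2 a3 b3 c3 d3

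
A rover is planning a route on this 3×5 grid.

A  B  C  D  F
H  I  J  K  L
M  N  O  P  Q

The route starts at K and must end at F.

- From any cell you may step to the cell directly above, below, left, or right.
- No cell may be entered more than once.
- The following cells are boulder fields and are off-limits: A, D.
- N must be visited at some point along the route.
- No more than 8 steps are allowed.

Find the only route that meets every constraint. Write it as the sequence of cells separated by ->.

The budget equals the shortest possible length, so every move has to be on a shortest route through the required cells.
Route from K: 2× left (reaching I), down to N, 3× right (reaching Q), 2× up (reaching F) — 8 moves in all.
Check: all required cells visited; 8 ≤ 8 moves.

K -> J -> I -> N -> O -> P -> Q -> L -> F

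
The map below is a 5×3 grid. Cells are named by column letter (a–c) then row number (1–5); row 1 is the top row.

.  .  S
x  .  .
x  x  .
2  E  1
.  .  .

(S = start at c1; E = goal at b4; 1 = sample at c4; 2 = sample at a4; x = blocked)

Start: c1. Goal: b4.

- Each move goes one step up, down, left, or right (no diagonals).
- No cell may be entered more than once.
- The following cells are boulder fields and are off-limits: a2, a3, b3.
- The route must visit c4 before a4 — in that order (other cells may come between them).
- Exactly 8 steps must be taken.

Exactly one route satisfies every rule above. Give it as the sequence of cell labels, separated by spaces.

The waypoints must appear in the order c4, a4, with no cell reused.
Route from c1: down 4 to c5, left 2 to a5, up 1 to a4, right 1 to b4 — 8 moves in all.
Check: order respected (1 at step 3, 2 at step 7); 8 moves as required.

c1 c2 c3 c4 c5 b5 a5 a4 b4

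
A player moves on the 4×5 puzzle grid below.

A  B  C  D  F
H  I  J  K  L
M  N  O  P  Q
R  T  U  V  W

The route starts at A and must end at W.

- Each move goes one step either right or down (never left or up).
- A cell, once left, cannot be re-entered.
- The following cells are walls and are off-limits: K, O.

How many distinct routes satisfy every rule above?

A right/down-only route from A to W makes exactly 3 down-moves and 4 right-moves in some order.
With no other constraints that would be C(7,3) = 35 routes.
Subtract routes through each blocked cell (inclusion–exclusion for overlaps): − through K: 12 − through O: 18 → 5.
That gives 5 routes.

5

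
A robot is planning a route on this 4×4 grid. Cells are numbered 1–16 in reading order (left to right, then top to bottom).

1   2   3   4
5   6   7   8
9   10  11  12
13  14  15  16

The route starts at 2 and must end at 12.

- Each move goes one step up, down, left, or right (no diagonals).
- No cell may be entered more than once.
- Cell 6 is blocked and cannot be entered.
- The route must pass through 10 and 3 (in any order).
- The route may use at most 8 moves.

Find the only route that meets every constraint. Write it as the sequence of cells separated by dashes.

2 - 3 - 7 - 11 - 10 - 14 - 15 - 16 - 12

The 8-move cap with required stops at 10, 3 leaves no slack for detours.
Route from 2: right to 3, 2× down (reaching 11), left to 10, down to 14, 2× right (reaching 16), up to 12 — 8 moves in all.
Check: all required cells visited; 8 ≤ 8 moves.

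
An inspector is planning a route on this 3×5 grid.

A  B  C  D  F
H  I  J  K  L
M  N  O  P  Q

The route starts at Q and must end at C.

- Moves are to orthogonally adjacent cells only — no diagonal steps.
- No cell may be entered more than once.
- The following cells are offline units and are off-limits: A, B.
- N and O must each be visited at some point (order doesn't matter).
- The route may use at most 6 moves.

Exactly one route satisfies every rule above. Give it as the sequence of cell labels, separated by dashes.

Q - P - O - N - I - J - C

Any route must reach N and O and still end at C within 6 moves, so the order of the required stops is forced.
Route from Q: left 3 to N, up 1 to I, right 1 to J, up 1 to C — 6 moves in all.
Check: all required cells visited; 6 ≤ 6 moves.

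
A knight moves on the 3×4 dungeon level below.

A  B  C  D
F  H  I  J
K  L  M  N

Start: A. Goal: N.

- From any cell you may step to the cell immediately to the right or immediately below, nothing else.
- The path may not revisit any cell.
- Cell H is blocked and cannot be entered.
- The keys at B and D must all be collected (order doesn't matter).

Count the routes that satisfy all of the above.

A right/down-only route from A to N makes exactly 2 down-moves and 3 right-moves in some order.
With no other constraints that would be C(5,2) = 10 routes.
A monotone route can only reach the required cells in the order B, D, so split there and multiply the segment counts (each segment already excludes blocked cells): A→B: 1; B→D: 1; D→N: 1; product = 1.
That gives 1 route.

1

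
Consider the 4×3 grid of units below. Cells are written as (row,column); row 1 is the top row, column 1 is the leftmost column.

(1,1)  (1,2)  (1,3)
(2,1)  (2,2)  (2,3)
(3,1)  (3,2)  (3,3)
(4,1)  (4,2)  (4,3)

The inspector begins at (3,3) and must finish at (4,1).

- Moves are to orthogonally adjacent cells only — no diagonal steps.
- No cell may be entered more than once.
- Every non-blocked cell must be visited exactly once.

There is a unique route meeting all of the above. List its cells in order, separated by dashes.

(3,3) - (4,3) - (4,2) - (3,2) - (2,2) - (2,3) - (1,3) - (1,2) - (1,1) - (2,1) - (3,1) - (4,1)

Need to visit all 12 open cells exactly once, starting at (3,3) and ending at (4,1).
Route from (3,3): down to (4,3), left to (4,2), 2× up (reaching (2,2)), right to (2,3), up to (1,3), 2× left (reaching (1,1)), 3× down (reaching (4,1)) — 11 moves in all.
Check: all 12 open cells covered.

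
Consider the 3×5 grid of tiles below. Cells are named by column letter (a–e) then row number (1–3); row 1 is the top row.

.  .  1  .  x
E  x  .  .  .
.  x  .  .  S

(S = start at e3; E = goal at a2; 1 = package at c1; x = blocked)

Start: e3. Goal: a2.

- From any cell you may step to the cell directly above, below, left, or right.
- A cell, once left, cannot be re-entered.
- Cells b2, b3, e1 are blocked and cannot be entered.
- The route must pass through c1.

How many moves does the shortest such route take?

Any route passes through c1 somewhere between e3 and a2. Summing Manhattan distances along the two legs (e3 → c1 → a2) gives a lower bound of 4 + 3 = 7 moves.
A route of 7 moves achieves this: e3 → e2 → d2 → d1 → c1 → b1 → a1 → a2.
Since 7 matches the lower bound, it is optimal.

7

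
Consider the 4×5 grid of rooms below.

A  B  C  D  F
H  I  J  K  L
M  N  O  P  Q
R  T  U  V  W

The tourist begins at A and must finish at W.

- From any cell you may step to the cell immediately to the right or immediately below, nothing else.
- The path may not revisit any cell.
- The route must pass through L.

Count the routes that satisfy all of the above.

5

A right/down-only route from A to W makes exactly 3 down-moves and 4 right-moves in some order.
With no other constraints that would be C(7,3) = 35 routes.
Split at L and multiply the segment counts: A→L: 5; L→W: 1; product = 5.
That gives 5 routes.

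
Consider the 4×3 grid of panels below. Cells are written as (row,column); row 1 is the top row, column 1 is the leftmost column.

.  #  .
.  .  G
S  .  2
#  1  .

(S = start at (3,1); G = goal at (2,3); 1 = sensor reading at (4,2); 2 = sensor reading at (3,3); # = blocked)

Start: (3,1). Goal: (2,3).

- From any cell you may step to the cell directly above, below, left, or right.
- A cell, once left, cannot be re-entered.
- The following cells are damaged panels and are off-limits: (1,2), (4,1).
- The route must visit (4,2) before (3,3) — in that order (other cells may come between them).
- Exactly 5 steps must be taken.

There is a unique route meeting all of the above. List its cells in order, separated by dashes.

The waypoints must appear in the order (4,2), (3,3), with no cell reused.
Route from (3,1): right to (3,2), down to (4,2), right to (4,3), 2× up (reaching (2,3)) — 5 moves in all.
Check: order respected (1 at step 2, 2 at step 4); 5 moves as required.

(3,1) - (3,2) - (4,2) - (4,3) - (3,3) - (2,3)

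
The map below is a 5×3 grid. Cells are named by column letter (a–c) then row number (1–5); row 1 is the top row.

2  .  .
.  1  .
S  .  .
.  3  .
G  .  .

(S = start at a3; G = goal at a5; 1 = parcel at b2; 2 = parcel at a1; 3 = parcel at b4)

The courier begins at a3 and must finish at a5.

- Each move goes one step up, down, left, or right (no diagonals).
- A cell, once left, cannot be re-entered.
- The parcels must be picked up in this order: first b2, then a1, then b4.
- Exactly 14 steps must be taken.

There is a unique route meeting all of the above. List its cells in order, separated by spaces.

The waypoints must appear in the order b2, a1, b4, with no cell reused.
Route from a3: right 1 to b3, up 1 to b2, left 1 to a2, up 1 to a1, right 2 to c1, down 4 to c5, left 1 to b5, up 1 to b4, left 1 to a4, down 1 to a5 — 14 moves in all.
Check: order respected (1 at step 2, 2 at step 4, 3 at step 12); 14 moves as required.

a3 b3 b2 a2 a1 b1 c1 c2 c3 c4 c5 b5 b4 a4 a5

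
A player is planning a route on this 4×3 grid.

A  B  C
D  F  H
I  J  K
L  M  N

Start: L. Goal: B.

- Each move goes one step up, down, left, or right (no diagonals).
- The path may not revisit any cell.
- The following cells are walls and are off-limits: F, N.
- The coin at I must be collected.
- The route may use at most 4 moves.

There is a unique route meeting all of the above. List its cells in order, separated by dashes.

L - I - D - A - B

The budget equals the shortest possible length, so every move has to be on a shortest route through the required cells.
Route from L: 3× up (reaching A), right to B — 4 moves in all.
Check: all required cells visited; 4 ≤ 4 moves.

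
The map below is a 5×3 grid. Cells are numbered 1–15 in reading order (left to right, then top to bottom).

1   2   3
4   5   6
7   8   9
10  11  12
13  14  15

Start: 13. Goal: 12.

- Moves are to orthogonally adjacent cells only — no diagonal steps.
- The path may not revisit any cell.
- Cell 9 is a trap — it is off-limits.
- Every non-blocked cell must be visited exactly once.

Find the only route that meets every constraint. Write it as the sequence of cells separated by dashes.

13 - 10 - 7 - 4 - 1 - 2 - 3 - 6 - 5 - 8 - 11 - 14 - 15 - 12

Need to visit all 14 open cells exactly once, starting at 13 and ending at 12.
Route from 13: up 4 to 1, right 2 to 3, down 1 to 6, left 1 to 5, down 3 to 14, right 1 to 15, up 1 to 12 — 13 moves in all.
Check: all 14 open cells covered.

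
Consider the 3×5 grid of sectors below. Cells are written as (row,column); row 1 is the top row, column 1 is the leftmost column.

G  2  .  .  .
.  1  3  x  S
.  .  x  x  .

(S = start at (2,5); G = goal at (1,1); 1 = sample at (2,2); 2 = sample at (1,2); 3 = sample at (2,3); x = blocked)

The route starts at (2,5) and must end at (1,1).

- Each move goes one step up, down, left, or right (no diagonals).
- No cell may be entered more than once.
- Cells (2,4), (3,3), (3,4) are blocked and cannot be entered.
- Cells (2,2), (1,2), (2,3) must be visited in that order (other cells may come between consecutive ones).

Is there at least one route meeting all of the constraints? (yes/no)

no

Ignoring the required order, 1 revisit-free route from (2,5) to (1,1) passes through all of (2,2), (1,2), and (2,3); the waypoint orders that occur are (2,3) → (2,2) → (1,2) (1) — never (2,2) → (1,2) → (2,3).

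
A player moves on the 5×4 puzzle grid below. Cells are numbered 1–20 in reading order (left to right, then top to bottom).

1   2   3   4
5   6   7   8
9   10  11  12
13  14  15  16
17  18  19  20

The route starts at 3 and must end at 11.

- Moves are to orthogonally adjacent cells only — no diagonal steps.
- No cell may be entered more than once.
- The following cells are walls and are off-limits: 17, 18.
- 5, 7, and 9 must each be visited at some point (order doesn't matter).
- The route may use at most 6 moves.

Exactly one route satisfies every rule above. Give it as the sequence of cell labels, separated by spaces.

3 7 6 5 9 10 11

The budget equals the shortest possible length, so every move has to be on a shortest route through the required cells.
Route from 3: down 1 to 7, left 2 to 5, down 1 to 9, right 2 to 11 — 6 moves in all.
Check: all required cells visited; 6 ≤ 6 moves.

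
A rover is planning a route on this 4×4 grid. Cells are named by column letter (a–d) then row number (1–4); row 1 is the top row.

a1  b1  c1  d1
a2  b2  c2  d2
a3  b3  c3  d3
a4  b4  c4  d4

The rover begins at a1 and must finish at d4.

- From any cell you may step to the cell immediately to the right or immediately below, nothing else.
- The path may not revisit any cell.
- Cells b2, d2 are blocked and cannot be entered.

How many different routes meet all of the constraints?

A right/down-only route from a1 to d4 makes exactly 3 down-moves and 3 right-moves in some order.
With no other constraints that would be C(6,3) = 20 routes.
Subtract routes through each blocked cell (inclusion–exclusion for overlaps): − through b2: 12 − through d2: 4 + through b2&d2: 2 → 6.
That gives 6 routes.

6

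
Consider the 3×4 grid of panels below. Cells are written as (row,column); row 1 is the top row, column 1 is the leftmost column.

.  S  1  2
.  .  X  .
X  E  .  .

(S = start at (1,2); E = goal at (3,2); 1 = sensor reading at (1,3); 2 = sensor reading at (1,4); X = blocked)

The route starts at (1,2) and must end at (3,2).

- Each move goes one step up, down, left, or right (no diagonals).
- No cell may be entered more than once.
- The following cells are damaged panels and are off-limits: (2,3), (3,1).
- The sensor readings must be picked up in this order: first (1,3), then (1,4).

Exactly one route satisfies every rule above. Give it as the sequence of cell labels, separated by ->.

The waypoints must appear in the order (1,3), (1,4), with no cell reused.
Route from (1,2): 2× right (reaching (1,4)), 2× down (reaching (3,4)), 2× left (reaching (3,2)) — 6 moves in all.
Check: order respected (1 at step 1, 2 at step 2).

(1,2) -> (1,3) -> (1,4) -> (2,4) -> (3,4) -> (3,3) -> (3,2)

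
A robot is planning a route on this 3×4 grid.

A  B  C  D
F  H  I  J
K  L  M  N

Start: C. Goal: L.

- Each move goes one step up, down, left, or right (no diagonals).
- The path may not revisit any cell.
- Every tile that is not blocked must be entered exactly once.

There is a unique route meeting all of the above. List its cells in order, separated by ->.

Need to visit all 12 open cells exactly once, starting at C and ending at L.
Route from C: right 1 to D, down 2 to N, left 1 to M, up 1 to I, left 1 to H, up 1 to B, left 1 to A, down 2 to K, right 1 to L — 11 moves in all.
Check: all 12 open cells covered.

C -> D -> J -> N -> M -> I -> H -> B -> A -> F -> K -> L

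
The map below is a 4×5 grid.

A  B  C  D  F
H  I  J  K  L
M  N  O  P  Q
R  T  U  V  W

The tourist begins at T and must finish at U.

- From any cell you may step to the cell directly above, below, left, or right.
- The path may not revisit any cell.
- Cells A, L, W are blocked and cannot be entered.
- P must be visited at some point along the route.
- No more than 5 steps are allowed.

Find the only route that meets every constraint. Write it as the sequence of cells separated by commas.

T, N, O, P, V, U

The 5-move cap with required stops at P leaves no slack for detours.
Route from T: up to N, 2× right (reaching P), down to V, left to U — 5 moves in all.
Check: all required cells visited; 5 ≤ 5 moves.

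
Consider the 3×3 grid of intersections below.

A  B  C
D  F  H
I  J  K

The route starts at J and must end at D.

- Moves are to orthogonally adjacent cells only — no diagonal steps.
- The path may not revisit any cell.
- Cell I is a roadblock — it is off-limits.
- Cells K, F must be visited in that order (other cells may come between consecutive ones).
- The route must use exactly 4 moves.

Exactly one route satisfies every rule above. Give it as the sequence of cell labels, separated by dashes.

The waypoints must appear in the order K, F, with no cell reused.
Route from J: right to K, up to H, 2× left (reaching D) — 4 moves in all.
Check: order respected (K at step 1, F at step 3); 4 moves as required.

J - K - H - F - D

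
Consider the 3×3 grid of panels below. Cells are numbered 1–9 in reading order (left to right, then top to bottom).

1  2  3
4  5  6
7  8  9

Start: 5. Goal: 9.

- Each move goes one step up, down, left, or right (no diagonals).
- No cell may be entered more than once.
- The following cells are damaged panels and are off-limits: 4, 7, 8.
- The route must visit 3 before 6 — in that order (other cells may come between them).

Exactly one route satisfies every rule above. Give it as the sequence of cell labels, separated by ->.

The waypoints must appear in the order 3, 6, with no cell reused.
Route from 5: up to 2, right to 3, 2× down (reaching 9) — 4 moves in all.
Check: order respected (3 at step 2, 6 at step 3).

5 -> 2 -> 3 -> 6 -> 9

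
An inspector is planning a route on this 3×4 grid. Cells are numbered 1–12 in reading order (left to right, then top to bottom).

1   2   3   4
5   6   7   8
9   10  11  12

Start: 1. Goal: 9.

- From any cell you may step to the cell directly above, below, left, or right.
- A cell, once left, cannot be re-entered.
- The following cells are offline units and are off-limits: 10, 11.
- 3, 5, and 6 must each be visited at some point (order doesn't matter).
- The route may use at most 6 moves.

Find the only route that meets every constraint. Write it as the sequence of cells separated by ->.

Any route must reach 3, 5, and 6 and still end at 9 within 6 moves, so the order of the required stops is forced.
Route from 1: 2× right (reaching 3), down to 7, 2× left (reaching 5), down to 9 — 6 moves in all.
Check: all required cells visited; 6 ≤ 6 moves.

1 -> 2 -> 3 -> 7 -> 6 -> 5 -> 9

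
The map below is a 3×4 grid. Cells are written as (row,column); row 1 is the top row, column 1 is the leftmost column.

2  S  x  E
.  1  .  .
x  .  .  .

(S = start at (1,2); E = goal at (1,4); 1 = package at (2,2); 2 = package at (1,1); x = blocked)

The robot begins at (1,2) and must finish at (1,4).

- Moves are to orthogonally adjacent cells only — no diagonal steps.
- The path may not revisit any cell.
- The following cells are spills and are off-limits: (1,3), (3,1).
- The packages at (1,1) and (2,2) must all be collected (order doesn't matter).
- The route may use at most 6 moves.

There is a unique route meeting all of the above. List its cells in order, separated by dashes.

Any route must reach (1,1) and (2,2) and still end at (1,4) within 6 moves, so the order of the required stops is forced.
Route from (1,2): left 1 to (1,1), down 1 to (2,1), right 3 to (2,4), up 1 to (1,4) — 6 moves in all.
Check: all required cells visited; 6 ≤ 6 moves.

(1,2) - (1,1) - (2,1) - (2,2) - (2,3) - (2,4) - (1,4)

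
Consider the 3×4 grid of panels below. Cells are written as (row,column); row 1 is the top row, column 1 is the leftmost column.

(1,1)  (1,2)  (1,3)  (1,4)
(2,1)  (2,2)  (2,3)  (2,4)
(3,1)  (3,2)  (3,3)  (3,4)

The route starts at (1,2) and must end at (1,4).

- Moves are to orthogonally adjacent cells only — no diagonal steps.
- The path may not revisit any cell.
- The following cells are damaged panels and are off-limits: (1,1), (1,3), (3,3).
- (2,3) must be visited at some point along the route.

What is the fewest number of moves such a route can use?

4

Any route passes through (2,3) somewhere between (1,2) and (1,4). Summing Manhattan distances along the two legs ((1,2) → (2,3) → (1,4)) gives a lower bound of 2 + 2 = 4 moves.
A route of 4 moves achieves this: (1,2) → (2,2) → (2,3) → (2,4) → (1,4).
Since 4 matches the lower bound, it is optimal.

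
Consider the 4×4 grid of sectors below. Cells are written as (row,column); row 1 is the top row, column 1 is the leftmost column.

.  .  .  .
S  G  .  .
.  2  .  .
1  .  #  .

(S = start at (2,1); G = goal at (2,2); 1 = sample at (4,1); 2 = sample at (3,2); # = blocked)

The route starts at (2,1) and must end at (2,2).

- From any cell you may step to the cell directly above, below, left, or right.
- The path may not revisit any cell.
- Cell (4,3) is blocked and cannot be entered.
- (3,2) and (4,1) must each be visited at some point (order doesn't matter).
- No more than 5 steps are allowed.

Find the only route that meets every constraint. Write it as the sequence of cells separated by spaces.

Any route must reach (3,2) and (4,1) and still end at (2,2) within 5 moves, so the order of the required stops is forced.
Route from (2,1): down 2 to (4,1), right 1 to (4,2), up 2 to (2,2) — 5 moves in all.
Check: all required cells visited; 5 ≤ 5 moves.

(2,1) (3,1) (4,1) (4,2) (3,2) (2,2)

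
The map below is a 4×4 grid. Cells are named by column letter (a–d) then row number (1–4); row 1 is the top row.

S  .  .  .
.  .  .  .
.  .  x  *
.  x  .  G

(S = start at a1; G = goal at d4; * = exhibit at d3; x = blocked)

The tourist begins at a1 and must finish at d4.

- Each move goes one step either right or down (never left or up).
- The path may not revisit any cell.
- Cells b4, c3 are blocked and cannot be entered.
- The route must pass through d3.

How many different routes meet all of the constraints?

4

A right/down-only route from a1 to d4 makes exactly 3 down-moves and 3 right-moves in some order.
With no other constraints that would be C(6,3) = 20 routes.
Split at d3 and multiply the segment counts (each segment already excludes blocked cells): a1→d3: 4; d3→d4: 1; product = 4.
That gives 4 routes.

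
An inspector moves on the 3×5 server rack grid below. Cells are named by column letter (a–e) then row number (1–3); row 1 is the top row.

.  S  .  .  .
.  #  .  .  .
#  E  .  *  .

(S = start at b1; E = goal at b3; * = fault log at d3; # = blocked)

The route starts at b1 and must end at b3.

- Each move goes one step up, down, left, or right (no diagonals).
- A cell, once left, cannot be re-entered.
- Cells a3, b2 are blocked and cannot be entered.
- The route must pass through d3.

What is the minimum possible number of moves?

6

Any route passes through d3 somewhere between b1 and b3. Summing Manhattan distances along the two legs (b1 → d3 → b3) gives a lower bound of 4 + 2 = 6 moves.
A route of 6 moves achieves this: b1 → c1 → c2 → d2 → d3 → c3 → b3.
Since 6 matches the lower bound, it is optimal.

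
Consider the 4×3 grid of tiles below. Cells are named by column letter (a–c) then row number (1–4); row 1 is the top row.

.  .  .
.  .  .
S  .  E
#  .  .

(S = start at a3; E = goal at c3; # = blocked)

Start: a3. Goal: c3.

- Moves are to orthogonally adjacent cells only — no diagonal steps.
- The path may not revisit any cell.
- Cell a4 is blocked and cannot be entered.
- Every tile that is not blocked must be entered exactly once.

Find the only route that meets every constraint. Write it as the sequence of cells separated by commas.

Need to visit all 11 open cells exactly once, starting at a3 and ending at c3.
Cell c1 has only two open neighbours (c2 and b1), so the path must pass straight through it: one of those is the cell it's entered from and the other is where it exits.
Route from a3: 2× up (reaching a1), 2× right (reaching c1), down to c2, left to b2, 2× down (reaching b4), right to c4, up to c3 — 10 moves in all.
Check: all 11 open cells covered.

a3, a2, a1, b1, c1, c2, b2, b3, b4, c4, c3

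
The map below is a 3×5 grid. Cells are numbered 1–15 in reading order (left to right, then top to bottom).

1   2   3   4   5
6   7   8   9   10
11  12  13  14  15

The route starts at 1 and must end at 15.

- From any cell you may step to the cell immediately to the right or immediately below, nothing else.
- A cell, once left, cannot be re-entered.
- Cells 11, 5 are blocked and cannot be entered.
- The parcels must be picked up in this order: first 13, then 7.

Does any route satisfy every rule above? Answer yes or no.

no

7 lies above 13, so going from 13 to 7 would need an upward move — but moves only go right/down, so 13 cannot be visited before 7.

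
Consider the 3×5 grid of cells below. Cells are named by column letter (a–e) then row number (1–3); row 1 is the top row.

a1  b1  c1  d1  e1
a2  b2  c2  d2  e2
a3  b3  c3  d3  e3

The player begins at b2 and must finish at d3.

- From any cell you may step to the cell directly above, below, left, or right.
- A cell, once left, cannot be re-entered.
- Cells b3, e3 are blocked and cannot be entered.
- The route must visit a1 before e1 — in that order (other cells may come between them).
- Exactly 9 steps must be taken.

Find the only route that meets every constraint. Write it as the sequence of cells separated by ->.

b2 -> a2 -> a1 -> b1 -> c1 -> d1 -> e1 -> e2 -> d2 -> d3

The waypoints must appear in the order a1, e1, with no cell reused.
Route from b2: left 1 to a2, up 1 to a1, right 4 to e1, down 1 to e2, left 1 to d2, down 1 to d3 — 9 moves in all.
Check: order respected (a1 at step 2, e1 at step 6); 9 moves as required.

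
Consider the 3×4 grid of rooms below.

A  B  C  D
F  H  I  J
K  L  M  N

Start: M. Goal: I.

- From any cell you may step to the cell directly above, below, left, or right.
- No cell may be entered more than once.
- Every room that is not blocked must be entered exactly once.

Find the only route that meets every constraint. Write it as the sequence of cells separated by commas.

M, N, J, D, C, B, A, F, K, L, H, I

Need to visit all 12 open cells exactly once, starting at M and ending at I.
Cell K has only two open neighbours (F and L), so the path must pass straight through it: one of those is the cell it's entered from and the other is where it exits.
Route from M: right 1 to N, up 2 to D, left 3 to A, down 2 to K, right 1 to L, up 1 to H, right 1 to I — 11 moves in all.
Check: all 12 open cells covered.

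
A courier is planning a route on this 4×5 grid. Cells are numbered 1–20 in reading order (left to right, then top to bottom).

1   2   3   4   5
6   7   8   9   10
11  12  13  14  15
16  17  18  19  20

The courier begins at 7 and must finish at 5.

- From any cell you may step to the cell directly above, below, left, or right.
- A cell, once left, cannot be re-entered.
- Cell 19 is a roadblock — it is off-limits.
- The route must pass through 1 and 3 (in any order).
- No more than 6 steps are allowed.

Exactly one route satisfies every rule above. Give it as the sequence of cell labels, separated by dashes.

Any route must reach 1 and 3 and still end at 5 within 6 moves, so the order of the required stops is forced.
Route from 7: left to 6, up to 1, 4× right (reaching 5) — 6 moves in all.
Check: all required cells visited; 6 ≤ 6 moves.

7 - 6 - 1 - 2 - 3 - 4 - 5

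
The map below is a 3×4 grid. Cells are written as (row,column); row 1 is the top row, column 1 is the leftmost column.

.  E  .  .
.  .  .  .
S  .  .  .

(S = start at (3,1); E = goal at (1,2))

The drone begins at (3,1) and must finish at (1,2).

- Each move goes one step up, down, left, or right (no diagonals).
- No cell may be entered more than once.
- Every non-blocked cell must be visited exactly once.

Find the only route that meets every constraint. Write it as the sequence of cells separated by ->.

Need to visit all 12 open cells exactly once, starting at (3,1) and ending at (1,2).
Cell (3,4) has only two open neighbours ((2,4) and (3,3)), so the path must pass straight through it: one of those is the cell it's entered from and the other is where it exits.
Route from (3,1): right 3 to (3,4), up 2 to (1,4), left 1 to (1,3), down 1 to (2,3), left 2 to (2,1), up 1 to (1,1), right 1 to (1,2) — 11 moves in all.
Check: all 12 open cells covered.

(3,1) -> (3,2) -> (3,3) -> (3,4) -> (2,4) -> (1,4) -> (1,3) -> (2,3) -> (2,2) -> (2,1) -> (1,1) -> (1,2)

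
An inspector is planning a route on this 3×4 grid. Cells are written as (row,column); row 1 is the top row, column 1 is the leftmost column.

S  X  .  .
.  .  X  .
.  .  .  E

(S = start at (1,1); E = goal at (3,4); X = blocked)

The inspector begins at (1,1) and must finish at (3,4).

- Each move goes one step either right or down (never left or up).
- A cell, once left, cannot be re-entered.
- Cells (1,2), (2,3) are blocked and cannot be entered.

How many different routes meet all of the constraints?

A right/down-only route from (1,1) to (3,4) makes exactly 2 down-moves and 3 right-moves in some order.
With no other constraints that would be C(5,2) = 10 routes.
Subtract routes through each blocked cell (inclusion–exclusion for overlaps): − through (1,2): 6 − through (2,3): 6 + through (1,2)&(2,3): 4 → 2.
That gives 2 routes.

2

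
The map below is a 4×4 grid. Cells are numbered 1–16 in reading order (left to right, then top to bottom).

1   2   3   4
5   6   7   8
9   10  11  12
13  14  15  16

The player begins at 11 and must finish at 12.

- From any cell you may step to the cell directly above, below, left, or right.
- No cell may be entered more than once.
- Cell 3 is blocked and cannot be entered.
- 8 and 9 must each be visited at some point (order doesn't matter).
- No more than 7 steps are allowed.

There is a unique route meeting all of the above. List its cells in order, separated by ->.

11 -> 10 -> 9 -> 5 -> 6 -> 7 -> 8 -> 12

The 7-move cap with required stops at 8, 9 leaves no slack for detours.
Route from 11: left 2 to 9, up 1 to 5, right 3 to 8, down 1 to 12 — 7 moves in all.
Check: all required cells visited; 7 ≤ 7 moves.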